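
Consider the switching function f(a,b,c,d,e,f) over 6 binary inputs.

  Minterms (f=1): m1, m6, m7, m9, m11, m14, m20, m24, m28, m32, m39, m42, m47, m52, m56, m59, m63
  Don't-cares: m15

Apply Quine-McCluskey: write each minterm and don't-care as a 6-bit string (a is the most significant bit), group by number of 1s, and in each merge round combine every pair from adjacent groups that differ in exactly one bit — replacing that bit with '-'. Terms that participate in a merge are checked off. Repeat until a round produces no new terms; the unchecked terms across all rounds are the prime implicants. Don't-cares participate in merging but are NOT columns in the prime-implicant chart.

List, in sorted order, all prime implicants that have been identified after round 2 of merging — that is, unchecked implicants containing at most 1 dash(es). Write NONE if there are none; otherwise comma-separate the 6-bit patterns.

-10100, -11000, 00-001, 001-11, 0010-1, 01-100, 011-00, 1-1111, 100000, 101010, 111-11

Round 0: 000001✓ 000110✓ 000111✓ 001001✓ 001011✓ 001110✓ 001111✓ 010100✓ 011000✓ 011100✓ 100000 100111✓ 101010 101111✓ 110100✓ 111000✓ 111011✓ 111111✓
Round 1: -00111✓ -01111✓ -10100 -11000 00-001 00-110✓ 00-111✓ 00011-✓ 001-11 0010-1 00111-✓ 01-100 011-00 1-1111 10-111✓ 111-11
Round 2: -0-111 00-11-
PIs = {-0-111, -10100, -11000, 00-001, 00-11-, 001-11, 0010-1, 01-100, 011-00, 1-1111, 100000, 101010, 111-11}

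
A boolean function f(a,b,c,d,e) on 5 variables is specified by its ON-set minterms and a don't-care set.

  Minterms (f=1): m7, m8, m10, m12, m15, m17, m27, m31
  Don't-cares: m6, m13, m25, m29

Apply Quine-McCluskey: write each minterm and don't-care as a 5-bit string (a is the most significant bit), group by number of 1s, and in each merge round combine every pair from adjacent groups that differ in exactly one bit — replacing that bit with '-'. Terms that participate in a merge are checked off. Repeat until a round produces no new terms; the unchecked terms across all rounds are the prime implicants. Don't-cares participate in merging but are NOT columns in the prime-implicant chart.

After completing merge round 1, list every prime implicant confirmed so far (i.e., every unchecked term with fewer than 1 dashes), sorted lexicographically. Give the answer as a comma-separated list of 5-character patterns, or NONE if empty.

NONE

[col 0] 00110*, 00111*, 01000*, 01010*, 01100*, 01101*, 01111*, 10001*, 11001*, 11011*, 11101*, 11111*
[col 1] -1101*, -1111*, 0-111, 0011-, 01-00, 010-0, 011-1*, 0110-, 1-001, 11-01*, 11-11*, 110-1*, 111-1*
[col 2] -11-1, 11--1
Prime implicants: -11-1, 0-111, 0011-, 01-00, 010-0, 0110-, 1-001, 11--1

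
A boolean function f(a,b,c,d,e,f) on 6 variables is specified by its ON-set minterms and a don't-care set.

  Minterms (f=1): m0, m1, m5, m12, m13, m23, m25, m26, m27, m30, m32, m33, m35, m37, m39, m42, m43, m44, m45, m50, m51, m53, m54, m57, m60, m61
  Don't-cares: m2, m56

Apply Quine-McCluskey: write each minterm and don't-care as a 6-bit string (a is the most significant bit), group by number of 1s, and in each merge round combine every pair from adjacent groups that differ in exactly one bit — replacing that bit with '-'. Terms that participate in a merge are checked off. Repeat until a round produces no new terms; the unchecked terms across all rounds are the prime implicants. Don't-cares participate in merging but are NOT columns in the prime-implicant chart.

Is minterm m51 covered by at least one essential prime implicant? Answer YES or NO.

Round 0: 000000✓ 000001✓ 000010✓ 000101✓ 001100✓ 001101✓ 010111 011001✓ 011010✓ 011011✓ 011110✓ 100000✓ 100001✓ 100011✓ 100101✓ 100111✓ 101010✓ 101011✓ 101100✓ 101101✓ 110010✓ 110011✓ 110101✓ 110110✓ 111000✓ 111001✓ 111100✓ 111101✓
Round 1: -00000✓ -00001✓ -00101✓ -01100✓ -01101✓ -11001 00-101✓ 000-01✓ 0000-0 00000-✓ 00110-✓ 011-10 0110-1 01101- 1-0011 1-0101✓ 1-1100✓ 1-1101✓ 10-011 10-101✓ 100-01✓ 100-11✓ 1000-1✓ 10000-✓ 1001-1✓ 10101- 10110-✓ 11-101✓ 110-10 11001- 111-00✓ 111-01✓ 11100-✓ 11110-✓
Round 2: -0-101 -00-01 -0000- -0110- 1--101 1-110- 100--1 111-0-
PIs = {-0-101, -00-01, -0000-, -0110-, -11001, 0000-0, 010111, 011-10, 0110-1, 01101-, 1--101, 1-0011, 1-110-, 10-011, 100--1, 10101-, 110-10, 11001-, 111-0-}
Coverage chart:
  m0: -0000-,0000-0
  m1: -00-01,-0000-
  m5: -0-101,-00-01
  m12: -0110- ←essential
  m13: -0-101,-0110-
  m23: 010111 ←essential
  m25: -11001,0110-1
  m26: 011-10,01101-
  m27: 0110-1,01101-
  m30: 011-10 ←essential
  m32: -0000- ←essential
  m33: -00-01,-0000-,100--1
  m35: 1-0011,10-011,100--1
  m37: -0-101,-00-01,1--101,100--1
  m39: 100--1 ←essential
  m42: 10101- ←essential
  m43: 10-011,10101-
  m44: -0110-,1-110-
  m45: -0-101,-0110-,1--101,1-110-
  m50: 110-10,11001-
  m51: 1-0011,11001-
  m53: 1--101 ←essential
  m54: 110-10 ←essential
  m57: -11001,111-0-
  m60: 1-110-,111-0-
  m61: 1--101,1-110-,111-0-
Essential: -0000-, -0110-, 010111, 011-10, 1--101, 100--1, 10101-, 110-10

NO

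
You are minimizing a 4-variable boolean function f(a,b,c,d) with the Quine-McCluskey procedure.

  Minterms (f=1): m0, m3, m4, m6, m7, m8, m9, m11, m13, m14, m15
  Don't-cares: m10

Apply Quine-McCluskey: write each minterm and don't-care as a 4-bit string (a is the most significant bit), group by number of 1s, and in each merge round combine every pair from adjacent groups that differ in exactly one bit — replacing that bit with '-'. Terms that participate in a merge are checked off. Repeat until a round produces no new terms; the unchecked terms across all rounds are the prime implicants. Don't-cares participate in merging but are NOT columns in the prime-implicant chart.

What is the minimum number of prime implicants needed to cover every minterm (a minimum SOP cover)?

5

Round 0: 0000✓ 0011✓ 0100✓ 0110✓ 0111✓ 1000✓ 1001✓ 1010✓ 1011✓ 1101✓ 1110✓ 1111✓
Round 1: -000 -011✓ -110✓ -111✓ 0-00 0-11✓ 01-0 011-✓ 1-01✓ 1-10✓ 1-11✓ 10-0✓ 10-1✓ 100-✓ 101-✓ 11-1✓ 111-✓
Round 2: --11 -11- 1--1 1-1- 10--
PIs = {--11, -000, -11-, 0-00, 01-0, 1--1, 1-1-, 10--}
Coverage chart:
  m0: -000,0-00
  m3: --11 ←essential
  m4: 0-00,01-0
  m6: -11-,01-0
  m7: --11,-11-
  m8: -000,10--
  m9: 1--1,10--
  m11: --11,1--1,1-1-,10--
  m13: 1--1 ←essential
  m14: -11-,1-1-
  m15: --11,-11-,1--1,1-1-
Essential: --11, 1--1
Petrick residual → -000, -11-, 0-00
Min cover (5 terms): cd + b'c'd' + bc + a'c'd' + ad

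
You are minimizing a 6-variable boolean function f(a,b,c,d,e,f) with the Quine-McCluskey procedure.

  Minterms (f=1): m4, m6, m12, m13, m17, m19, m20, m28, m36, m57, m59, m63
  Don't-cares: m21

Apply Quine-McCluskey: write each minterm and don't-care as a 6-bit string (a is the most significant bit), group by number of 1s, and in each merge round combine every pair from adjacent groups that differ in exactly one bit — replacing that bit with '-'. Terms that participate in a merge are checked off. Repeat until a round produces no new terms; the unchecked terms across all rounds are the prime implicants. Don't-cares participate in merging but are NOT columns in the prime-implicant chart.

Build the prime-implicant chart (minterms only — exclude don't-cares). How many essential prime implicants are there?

7

[col 0] 000100*, 000110*, 001100*, 001101*, 010001*, 010011*, 010100*, 010101*, 011100*, 100100*, 111001*, 111011*, 111111*
[col 1] -00100, 0-0100*, 0-1100*, 00-100*, 0001-0, 00110-, 01-100*, 010-01, 0100-1, 01010-, 111-11, 1110-1
[col 2] 0--100
Prime implicants: -00100, 0--100, 0001-0, 00110-, 010-01, 0100-1, 01010-, 111-11, 1110-1
PI chart (minterm → PIs covering it):
  4 | -00100,0--100,0001-0
  6 | 0001-0  (sole → essential)
  12 | 0--100,00110-
  13 | 00110-  (sole → essential)
  17 | 010-01,0100-1
  19 | 0100-1  (sole → essential)
  20 | 0--100,01010-
  28 | 0--100  (sole → essential)
  36 | -00100  (sole → essential)
  57 | 1110-1  (sole → essential)
  59 | 111-11,1110-1
  63 | 111-11  (sole → essential)
Essential prime implicants: -00100, 0--100, 0001-0, 00110-, 0100-1, 111-11, 1110-1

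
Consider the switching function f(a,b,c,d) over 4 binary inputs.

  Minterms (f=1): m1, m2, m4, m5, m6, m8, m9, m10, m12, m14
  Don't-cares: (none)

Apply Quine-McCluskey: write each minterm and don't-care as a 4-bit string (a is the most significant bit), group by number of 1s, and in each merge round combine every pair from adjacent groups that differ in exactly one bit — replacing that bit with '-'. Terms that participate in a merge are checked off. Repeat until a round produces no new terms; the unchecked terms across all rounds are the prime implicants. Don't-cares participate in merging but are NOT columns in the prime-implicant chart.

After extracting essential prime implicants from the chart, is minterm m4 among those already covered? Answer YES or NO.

NO

Round 0: 0001✓ 0010✓ 0100✓ 0101✓ 0110✓ 1000✓ 1001✓ 1010✓ 1100✓ 1110✓
Round 1: -001 -010✓ -100✓ -110✓ 0-01 0-10✓ 01-0✓ 010- 1-00✓ 1-10✓ 10-0✓ 100- 11-0✓
Round 2: --10 -1-0 1--0
PIs = {--10, -001, -1-0, 0-01, 010-, 1--0, 100-}
Coverage chart:
  m1: -001,0-01
  m2: --10 ←essential
  m4: -1-0,010-
  m5: 0-01,010-
  m6: --10,-1-0
  m8: 1--0,100-
  m9: -001,100-
  m10: --10,1--0
  m12: -1-0,1--0
  m14: --10,-1-0,1--0
Essential: --10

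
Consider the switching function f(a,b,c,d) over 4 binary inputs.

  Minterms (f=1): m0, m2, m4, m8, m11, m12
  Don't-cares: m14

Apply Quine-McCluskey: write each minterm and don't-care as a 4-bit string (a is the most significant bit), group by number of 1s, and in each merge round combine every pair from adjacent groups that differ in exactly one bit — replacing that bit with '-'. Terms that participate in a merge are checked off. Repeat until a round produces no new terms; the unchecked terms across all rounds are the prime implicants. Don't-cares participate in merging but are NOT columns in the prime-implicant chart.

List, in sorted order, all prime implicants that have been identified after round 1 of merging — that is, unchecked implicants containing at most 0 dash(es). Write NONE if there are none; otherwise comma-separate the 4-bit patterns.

1011

Round 0: 0000✓ 0010✓ 0100✓ 1000✓ 1011 1100✓ 1110✓
Round 1: -000✓ -100✓ 0-00✓ 00-0 1-00✓ 11-0
Round 2: --00
PIs = {--00, 00-0, 1011, 11-0}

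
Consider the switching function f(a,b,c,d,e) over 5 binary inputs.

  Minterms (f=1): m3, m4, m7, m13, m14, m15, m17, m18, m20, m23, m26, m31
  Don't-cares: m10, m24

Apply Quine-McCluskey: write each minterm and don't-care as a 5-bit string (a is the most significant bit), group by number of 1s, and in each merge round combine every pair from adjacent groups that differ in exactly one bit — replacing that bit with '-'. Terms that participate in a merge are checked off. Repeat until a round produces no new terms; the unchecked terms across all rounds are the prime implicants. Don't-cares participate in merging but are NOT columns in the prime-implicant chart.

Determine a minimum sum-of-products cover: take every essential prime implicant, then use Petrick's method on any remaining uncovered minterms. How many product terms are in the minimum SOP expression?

7

[col 0] 00011*, 00100*, 00111*, 01010*, 01101*, 01110*, 01111*, 10001, 10010*, 10100*, 10111*, 11000*, 11010*, 11111*
[col 1] -0100, -0111*, -1010, -1111*, 0-111*, 00-11, 01-10, 011-1, 0111-, 1-010, 1-111*, 110-0
[col 2] --111
Prime implicants: --111, -0100, -1010, 00-11, 01-10, 011-1, 0111-, 1-010, 10001, 110-0
PI chart (minterm → PIs covering it):
  3 | 00-11  (sole → essential)
  4 | -0100  (sole → essential)
  7 | --111,00-11
  13 | 011-1  (sole → essential)
  14 | 01-10,0111-
  15 | --111,011-1,0111-
  17 | 10001  (sole → essential)
  18 | 1-010  (sole → essential)
  20 | -0100  (sole → essential)
  23 | --111  (sole → essential)
  26 | -1010,1-010,110-0
  31 | --111  (sole → essential)
Essential prime implicants: --111, -0100, 00-11, 011-1, 1-010, 10001
Petrick residual → 01-10
Minimum SOP uses 7 PIs: cde + b'cd'e' + a'b'de + a'bde' + a'bce + ac'de' + ab'c'd'e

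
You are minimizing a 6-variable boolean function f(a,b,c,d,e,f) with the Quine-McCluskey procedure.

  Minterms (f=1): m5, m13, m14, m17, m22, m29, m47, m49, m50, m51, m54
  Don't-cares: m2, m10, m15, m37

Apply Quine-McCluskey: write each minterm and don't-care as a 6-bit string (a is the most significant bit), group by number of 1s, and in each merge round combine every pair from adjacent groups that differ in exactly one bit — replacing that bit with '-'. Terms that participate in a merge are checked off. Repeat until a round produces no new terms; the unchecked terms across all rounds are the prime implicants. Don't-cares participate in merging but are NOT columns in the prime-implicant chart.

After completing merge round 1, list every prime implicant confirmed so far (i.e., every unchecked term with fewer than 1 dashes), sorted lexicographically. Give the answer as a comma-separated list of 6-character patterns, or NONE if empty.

NONE

Round 0: 000010✓ 000101✓ 001010✓ 001101✓ 001110✓ 001111✓ 010001✓ 010110✓ 011101✓ 100101✓ 101111✓ 110001✓ 110010✓ 110011✓ 110110✓
Round 1: -00101 -01111 -10001 -10110 0-1101 00-010 00-101 001-10 0011-1 00111- 110-10 1100-1 11001-
PIs = {-00101, -01111, -10001, -10110, 0-1101, 00-010, 00-101, 001-10, 0011-1, 00111-, 110-10, 1100-1, 11001-}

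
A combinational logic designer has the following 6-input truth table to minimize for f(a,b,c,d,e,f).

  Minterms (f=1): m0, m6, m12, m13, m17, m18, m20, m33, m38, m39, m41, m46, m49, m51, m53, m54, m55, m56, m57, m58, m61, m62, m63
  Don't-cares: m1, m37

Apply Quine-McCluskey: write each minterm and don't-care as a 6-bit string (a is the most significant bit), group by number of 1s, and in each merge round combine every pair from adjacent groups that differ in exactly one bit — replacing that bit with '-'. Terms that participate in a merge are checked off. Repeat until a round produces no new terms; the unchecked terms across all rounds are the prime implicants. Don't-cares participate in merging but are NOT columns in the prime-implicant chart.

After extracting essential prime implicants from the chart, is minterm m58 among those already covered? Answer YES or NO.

size-2^0 implicants → 000000(✓)  000001(✓)  000110(✓)  001100(✓)  001101(✓)  010001(✓)  010010  010100  100001(✓)  100101(✓)  100110(✓)  100111(✓)  101001(✓)  101110(✓)  110001(✓)  110011(✓)  110101(✓)  110110(✓)  110111(✓)  111000(✓)  111001(✓)  111010(✓)  111101(✓)  111110(✓)  111111(✓)
size-2^1 implicants → -00001(✓)  -00110  -10001(✓)  0-0001(✓)  00000-  00110-  1-0001(✓)  1-0101(✓)  1-0110(✓)  1-0111(✓)  1-1001(✓)  1-1110(✓)  10-001(✓)  10-110(✓)  100-01(✓)  1001-1(✓)  10011-(✓)  11-001(✓)  11-101(✓)  11-110(✓)  11-111(✓)  110-01(✓)  110-11(✓)  1100-1(✓)  1101-1(✓)  11011-(✓)  111-01(✓)  111-10  1110-0  11100-  1111-1(✓)  11111-(✓)
size-2^2 implicants → --0001  1--001  1--110  1-0-01  1-01-1  1-011-  11--01  11-1-1  11-11-  110--1
Unchecked terms (primes): --0001, -00110, 00000-, 00110-, 010010, 010100, 1--001, 1--110, 1-0-01, 1-01-1, 1-011-, 11--01, 11-1-1, 11-11-, 110--1, 111-10, 1110-0, 11100-
Minterm coverage:
  m0 ⊆ 00000- [E]
  m6 ⊆ -00110 [E]
  m12 ⊆ 00110- [E]
  m13 ⊆ 00110- [E]
  m17 ⊆ --0001 [E]
  m18 ⊆ 010010 [E]
  m20 ⊆ 010100 [E]
  m33 ⊆ --0001,1--001,1-0-01
  m38 ⊆ -00110,1--110,1-011-
  m39 ⊆ 1-01-1,1-011-
  m41 ⊆ 1--001 [E]
  m46 ⊆ 1--110 [E]
  m49 ⊆ --0001,1--001,1-0-01,11--01,110--1
  m51 ⊆ 110--1 [E]
  m53 ⊆ 1-0-01,1-01-1,11--01,11-1-1,110--1
  m54 ⊆ 1--110,1-011-,11-11-
  m55 ⊆ 1-01-1,1-011-,11-1-1,11-11-,110--1
  m56 ⊆ 1110-0,11100-
  m57 ⊆ 1--001,11--01,11100-
  m58 ⊆ 111-10,1110-0
  m61 ⊆ 11--01,11-1-1
  m62 ⊆ 1--110,11-11-,111-10
  m63 ⊆ 11-1-1,11-11-
E = {--0001, -00110, 00000-, 00110-, 010010, 010100, 1--001, 1--110, 110--1}

NO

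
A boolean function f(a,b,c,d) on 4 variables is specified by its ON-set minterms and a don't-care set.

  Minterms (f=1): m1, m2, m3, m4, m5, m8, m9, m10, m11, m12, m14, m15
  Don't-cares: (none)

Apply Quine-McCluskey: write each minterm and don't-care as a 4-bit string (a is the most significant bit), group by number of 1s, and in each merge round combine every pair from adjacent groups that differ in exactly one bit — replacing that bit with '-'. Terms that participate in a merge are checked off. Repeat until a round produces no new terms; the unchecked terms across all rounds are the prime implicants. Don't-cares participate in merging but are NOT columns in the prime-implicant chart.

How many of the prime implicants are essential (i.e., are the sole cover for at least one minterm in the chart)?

size-2^0 implicants → 0001(✓)  0010(✓)  0011(✓)  0100(✓)  0101(✓)  1000(✓)  1001(✓)  1010(✓)  1011(✓)  1100(✓)  1110(✓)  1111(✓)
size-2^1 implicants → -001(✓)  -010(✓)  -011(✓)  -100  0-01  00-1(✓)  001-(✓)  010-  1-00(✓)  1-10(✓)  1-11(✓)  10-0(✓)  10-1(✓)  100-(✓)  101-(✓)  11-0(✓)  111-(✓)
size-2^2 implicants → -0-1  -01-  1--0  1-1-  10--
Unchecked terms (primes): -0-1, -01-, -100, 0-01, 010-, 1--0, 1-1-, 10--
Minterm coverage:
  m1 ⊆ -0-1,0-01
  m2 ⊆ -01- [E]
  m3 ⊆ -0-1,-01-
  m4 ⊆ -100,010-
  m5 ⊆ 0-01,010-
  m8 ⊆ 1--0,10--
  m9 ⊆ -0-1,10--
  m10 ⊆ -01-,1--0,1-1-,10--
  m11 ⊆ -0-1,-01-,1-1-,10--
  m12 ⊆ -100,1--0
  m14 ⊆ 1--0,1-1-
  m15 ⊆ 1-1- [E]
E = {-01-, 1-1-}

2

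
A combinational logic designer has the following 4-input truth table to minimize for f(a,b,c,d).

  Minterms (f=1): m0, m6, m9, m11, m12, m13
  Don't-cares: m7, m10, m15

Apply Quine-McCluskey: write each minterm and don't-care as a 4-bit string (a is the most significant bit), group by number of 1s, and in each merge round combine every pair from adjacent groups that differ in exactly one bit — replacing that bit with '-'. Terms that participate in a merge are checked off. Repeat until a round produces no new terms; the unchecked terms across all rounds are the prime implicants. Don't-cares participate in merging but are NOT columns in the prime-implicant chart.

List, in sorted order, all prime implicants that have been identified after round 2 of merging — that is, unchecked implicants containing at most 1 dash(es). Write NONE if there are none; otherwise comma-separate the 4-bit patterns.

[col 0] 0000, 0110*, 0111*, 1001*, 1010*, 1011*, 1100*, 1101*, 1111*
[col 1] -111, 011-, 1-01*, 1-11*, 10-1*, 101-, 11-1*, 110-
[col 2] 1--1
Prime implicants: -111, 0000, 011-, 1--1, 101-, 110-

-111, 0000, 011-, 101-, 110-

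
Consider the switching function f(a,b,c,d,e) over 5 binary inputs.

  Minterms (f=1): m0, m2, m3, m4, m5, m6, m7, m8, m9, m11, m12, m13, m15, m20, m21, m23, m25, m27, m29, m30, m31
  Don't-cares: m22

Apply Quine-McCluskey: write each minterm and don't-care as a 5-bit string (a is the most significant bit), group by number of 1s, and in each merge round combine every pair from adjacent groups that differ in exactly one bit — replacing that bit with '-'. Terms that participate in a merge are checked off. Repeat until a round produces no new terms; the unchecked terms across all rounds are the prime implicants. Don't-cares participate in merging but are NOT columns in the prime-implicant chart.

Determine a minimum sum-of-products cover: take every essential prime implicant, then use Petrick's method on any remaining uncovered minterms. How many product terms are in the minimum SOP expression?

5

size-2^0 implicants → 00000(✓)  00010(✓)  00011(✓)  00100(✓)  00101(✓)  00110(✓)  00111(✓)  01000(✓)  01001(✓)  01011(✓)  01100(✓)  01101(✓)  01111(✓)  10100(✓)  10101(✓)  10110(✓)  10111(✓)  11001(✓)  11011(✓)  11101(✓)  11110(✓)  11111(✓)
size-2^1 implicants → -0100(✓)  -0101(✓)  -0110(✓)  -0111(✓)  -1001(✓)  -1011(✓)  -1101(✓)  -1111(✓)  0-000(✓)  0-011(✓)  0-100(✓)  0-101(✓)  0-111(✓)  00-00(✓)  00-10(✓)  00-11(✓)  000-0(✓)  0001-(✓)  001-0(✓)  001-1(✓)  0010-(✓)  0011-(✓)  01-00(✓)  01-01(✓)  01-11(✓)  010-1(✓)  0100-(✓)  011-1(✓)  0110-(✓)  1-101(✓)  1-110(✓)  1-111(✓)  101-0(✓)  101-1(✓)  1010-(✓)  1011-(✓)  11-01(✓)  11-11(✓)  110-1(✓)  111-1(✓)  1111-(✓)
size-2^2 implicants → --101(✓)  --111(✓)  -01-0(✓)  -01-1(✓)  -010-(✓)  -011-(✓)  -1-01(✓)  -1-11(✓)  -10-1(✓)  -11-1(✓)  0--00  0--11  0-1-1(✓)  0-10-  00--0  00-1-  001--(✓)  01--1(✓)  01-0-  1-1-1(✓)  1-11-  101--(✓)  11--1(✓)
size-2^3 implicants → --1-1  -01--  -1--1
Unchecked terms (primes): --1-1, -01--, -1--1, 0--00, 0--11, 0-10-, 00--0, 00-1-, 01-0-, 1-11-
Minterm coverage:
  m0 ⊆ 0--00,00--0
  m2 ⊆ 00--0,00-1-
  m3 ⊆ 0--11,00-1-
  m4 ⊆ -01--,0--00,0-10-,00--0
  m5 ⊆ --1-1,-01--,0-10-
  m6 ⊆ -01--,00--0,00-1-
  m7 ⊆ --1-1,-01--,0--11,00-1-
  m8 ⊆ 0--00,01-0-
  m9 ⊆ -1--1,01-0-
  m11 ⊆ -1--1,0--11
  m12 ⊆ 0--00,0-10-,01-0-
  m13 ⊆ --1-1,-1--1,0-10-,01-0-
  m15 ⊆ --1-1,-1--1,0--11
  m20 ⊆ -01-- [E]
  m21 ⊆ --1-1,-01--
  m23 ⊆ --1-1,-01--,1-11-
  m25 ⊆ -1--1 [E]
  m27 ⊆ -1--1 [E]
  m29 ⊆ --1-1,-1--1
  m30 ⊆ 1-11- [E]
  m31 ⊆ --1-1,-1--1,1-11-
E = {-01--, -1--1, 1-11-}
Petrick residual → 0--00, 00-1-
Cover = b'c + be + a'd'e' + a'b'd + acd  |cover|=5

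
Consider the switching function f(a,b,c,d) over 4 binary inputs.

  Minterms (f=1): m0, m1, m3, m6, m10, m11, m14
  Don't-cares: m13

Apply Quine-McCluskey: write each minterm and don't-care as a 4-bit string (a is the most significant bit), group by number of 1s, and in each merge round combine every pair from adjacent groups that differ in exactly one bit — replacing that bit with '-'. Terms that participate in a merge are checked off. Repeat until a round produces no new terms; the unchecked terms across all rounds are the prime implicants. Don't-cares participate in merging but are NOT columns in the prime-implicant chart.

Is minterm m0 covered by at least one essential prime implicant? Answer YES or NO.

YES

[col 0] 0000*, 0001*, 0011*, 0110*, 1010*, 1011*, 1101, 1110*
[col 1] -011, -110, 00-1, 000-, 1-10, 101-
Prime implicants: -011, -110, 00-1, 000-, 1-10, 101-, 1101
PI chart (minterm → PIs covering it):
  0 | 000-  (sole → essential)
  1 | 00-1,000-
  3 | -011,00-1
  6 | -110  (sole → essential)
  10 | 1-10,101-
  11 | -011,101-
  14 | -110,1-10
Essential prime implicants: -110, 000-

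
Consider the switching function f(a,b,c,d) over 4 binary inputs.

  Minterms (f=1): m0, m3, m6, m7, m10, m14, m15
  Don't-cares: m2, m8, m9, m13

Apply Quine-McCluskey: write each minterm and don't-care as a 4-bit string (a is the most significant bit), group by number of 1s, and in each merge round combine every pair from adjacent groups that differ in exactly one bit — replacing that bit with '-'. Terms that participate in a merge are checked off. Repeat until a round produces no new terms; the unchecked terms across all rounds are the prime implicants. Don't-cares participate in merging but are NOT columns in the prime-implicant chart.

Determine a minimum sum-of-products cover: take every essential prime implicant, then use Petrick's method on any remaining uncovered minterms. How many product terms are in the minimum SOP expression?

Round 0: 0000✓ 0010✓ 0011✓ 0110✓ 0111✓ 1000✓ 1001✓ 1010✓ 1101✓ 1110✓ 1111✓
Round 1: -000✓ -010✓ -110✓ -111✓ 0-10✓ 0-11✓ 00-0✓ 001-✓ 011-✓ 1-01 1-10✓ 10-0✓ 100- 11-1 111-✓
Round 2: --10 -0-0 -11- 0-1-
PIs = {--10, -0-0, -11-, 0-1-, 1-01, 100-, 11-1}
Coverage chart:
  m0: -0-0 ←essential
  m3: 0-1- ←essential
  m6: --10,-11-,0-1-
  m7: -11-,0-1-
  m10: --10,-0-0
  m14: --10,-11-
  m15: -11-,11-1
Essential: -0-0, 0-1-
Petrick residual → -11-
Min cover (3 terms): b'd' + bc + a'c

3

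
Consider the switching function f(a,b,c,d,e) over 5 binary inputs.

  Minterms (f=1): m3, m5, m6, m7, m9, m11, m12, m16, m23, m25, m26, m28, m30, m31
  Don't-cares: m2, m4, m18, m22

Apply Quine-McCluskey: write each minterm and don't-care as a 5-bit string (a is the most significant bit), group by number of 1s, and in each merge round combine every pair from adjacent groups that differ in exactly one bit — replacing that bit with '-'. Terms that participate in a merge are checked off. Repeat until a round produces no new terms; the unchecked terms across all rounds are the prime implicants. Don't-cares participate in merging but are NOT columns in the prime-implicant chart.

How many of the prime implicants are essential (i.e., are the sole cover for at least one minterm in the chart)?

5

Round 0: 00010✓ 00011✓ 00100✓ 00101✓ 00110✓ 00111✓ 01001✓ 01011✓ 01100✓ 10000✓ 10010✓ 10110✓ 10111✓ 11001✓ 11010✓ 11100✓ 11110✓ 11111✓
Round 1: -0010✓ -0110✓ -0111✓ -1001 -1100 0-011 0-100 00-10✓ 00-11✓ 0001-✓ 001-0✓ 001-1✓ 0010-✓ 0011-✓ 010-1 1-010✓ 1-110✓ 1-111✓ 10-10✓ 100-0 1011-✓ 11-10✓ 111-0 1111-✓
Round 2: -0-10 -011- 00-1- 001-- 1--10 1-11-
PIs = {-0-10, -011-, -1001, -1100, 0-011, 0-100, 00-1-, 001--, 010-1, 1--10, 1-11-, 100-0, 111-0}
Coverage chart:
  m3: 0-011,00-1-
  m5: 001-- ←essential
  m6: -0-10,-011-,00-1-,001--
  m7: -011-,00-1-,001--
  m9: -1001,010-1
  m11: 0-011,010-1
  m12: -1100,0-100
  m16: 100-0 ←essential
  m23: -011-,1-11-
  m25: -1001 ←essential
  m26: 1--10 ←essential
  m28: -1100,111-0
  m30: 1--10,1-11-,111-0
  m31: 1-11- ←essential
Essential: -1001, 001--, 1--10, 1-11-, 100-0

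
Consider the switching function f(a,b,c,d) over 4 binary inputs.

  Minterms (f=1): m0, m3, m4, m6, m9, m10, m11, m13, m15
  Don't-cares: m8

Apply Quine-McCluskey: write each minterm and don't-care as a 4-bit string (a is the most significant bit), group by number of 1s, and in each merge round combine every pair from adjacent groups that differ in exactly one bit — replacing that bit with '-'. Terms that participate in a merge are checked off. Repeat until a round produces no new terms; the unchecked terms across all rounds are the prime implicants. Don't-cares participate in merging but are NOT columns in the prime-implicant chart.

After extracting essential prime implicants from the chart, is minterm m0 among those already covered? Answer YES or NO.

[col 0] 0000*, 0011*, 0100*, 0110*, 1000*, 1001*, 1010*, 1011*, 1101*, 1111*
[col 1] -000, -011, 0-00, 01-0, 1-01*, 1-11*, 10-0*, 10-1*, 100-*, 101-*, 11-1*
[col 2] 1--1, 10--
Prime implicants: -000, -011, 0-00, 01-0, 1--1, 10--
PI chart (minterm → PIs covering it):
  0 | -000,0-00
  3 | -011  (sole → essential)
  4 | 0-00,01-0
  6 | 01-0  (sole → essential)
  9 | 1--1,10--
  10 | 10--  (sole → essential)
  11 | -011,1--1,10--
  13 | 1--1  (sole → essential)
  15 | 1--1  (sole → essential)
Essential prime implicants: -011, 01-0, 1--1, 10--

NO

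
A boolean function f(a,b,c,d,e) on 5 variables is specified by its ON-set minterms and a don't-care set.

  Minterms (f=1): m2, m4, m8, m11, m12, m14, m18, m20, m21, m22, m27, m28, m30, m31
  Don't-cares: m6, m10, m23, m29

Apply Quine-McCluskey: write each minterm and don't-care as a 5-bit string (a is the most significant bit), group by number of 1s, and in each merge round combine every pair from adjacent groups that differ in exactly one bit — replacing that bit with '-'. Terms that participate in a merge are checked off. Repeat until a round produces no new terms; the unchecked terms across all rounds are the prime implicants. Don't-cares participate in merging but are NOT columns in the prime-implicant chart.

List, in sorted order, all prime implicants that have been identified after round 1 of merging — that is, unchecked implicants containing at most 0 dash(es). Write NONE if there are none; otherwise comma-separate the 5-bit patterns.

NONE

[col 0] 00010*, 00100*, 00110*, 01000*, 01010*, 01011*, 01100*, 01110*, 10010*, 10100*, 10101*, 10110*, 10111*, 11011*, 11100*, 11101*, 11110*, 11111*
[col 1] -0010*, -0100*, -0110*, -1011, -1100*, -1110*, 0-010*, 0-100*, 0-110*, 00-10*, 001-0*, 01-00*, 01-10*, 010-0*, 0101-, 011-0*, 1-100*, 1-101*, 1-110*, 1-111*, 10-10*, 101-0*, 101-1*, 1010-*, 1011-*, 11-11, 111-0*, 111-1*, 1110-*, 1111-*
[col 2] --100*, --110*, -0-10, -01-0*, -11-0*, 0--10, 0-1-0*, 01--0, 1-1-0*, 1-1-1*, 1-10-*, 1-11-*, 101--*, 111--*
[col 3] --1-0, 1-1--
Prime implicants: --1-0, -0-10, -1011, 0--10, 01--0, 0101-, 1-1--, 11-11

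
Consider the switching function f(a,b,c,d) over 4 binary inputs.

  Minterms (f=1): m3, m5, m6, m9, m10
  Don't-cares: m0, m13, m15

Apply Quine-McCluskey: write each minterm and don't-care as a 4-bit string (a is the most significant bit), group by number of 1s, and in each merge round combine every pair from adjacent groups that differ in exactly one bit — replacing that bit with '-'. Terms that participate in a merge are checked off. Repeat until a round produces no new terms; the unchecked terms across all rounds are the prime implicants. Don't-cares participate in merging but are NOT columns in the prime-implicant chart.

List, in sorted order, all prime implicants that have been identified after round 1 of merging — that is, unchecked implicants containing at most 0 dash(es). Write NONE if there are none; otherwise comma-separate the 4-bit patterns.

0000, 0011, 0110, 1010

size-2^0 implicants → 0000  0011  0101(✓)  0110  1001(✓)  1010  1101(✓)  1111(✓)
size-2^1 implicants → -101  1-01  11-1
Unchecked terms (primes): -101, 0000, 0011, 0110, 1-01, 1010, 11-1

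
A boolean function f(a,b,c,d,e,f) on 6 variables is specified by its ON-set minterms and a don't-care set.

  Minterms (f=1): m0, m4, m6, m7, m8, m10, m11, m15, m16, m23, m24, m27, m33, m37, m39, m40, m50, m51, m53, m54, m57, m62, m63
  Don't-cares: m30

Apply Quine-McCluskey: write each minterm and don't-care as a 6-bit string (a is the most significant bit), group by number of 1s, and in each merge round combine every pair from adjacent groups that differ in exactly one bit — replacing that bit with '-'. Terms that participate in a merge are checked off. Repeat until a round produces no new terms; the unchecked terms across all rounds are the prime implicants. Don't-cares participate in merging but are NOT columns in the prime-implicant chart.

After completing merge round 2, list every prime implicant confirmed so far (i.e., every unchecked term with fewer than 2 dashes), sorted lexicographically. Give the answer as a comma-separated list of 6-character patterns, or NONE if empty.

[col 0] 000000*, 000100*, 000110*, 000111*, 001000*, 001010*, 001011*, 001111*, 010000*, 010111*, 011000*, 011011*, 011110*, 100001*, 100101*, 100111*, 101000*, 110010*, 110011*, 110101*, 110110*, 111001, 111110*, 111111*
[col 1] -00111, -01000, -11110, 0-0000*, 0-0111, 0-1000*, 0-1011, 00-000*, 00-111, 000-00, 0001-0, 00011-, 001-11, 0010-0, 00101-, 01-000*, 1-0101, 100-01, 1001-1, 11-110, 110-10, 11001-, 11111-
[col 2] 0--000
Prime implicants: -00111, -01000, -11110, 0--000, 0-0111, 0-1011, 00-111, 000-00, 0001-0, 00011-, 001-11, 0010-0, 00101-, 1-0101, 100-01, 1001-1, 11-110, 110-10, 11001-, 111001, 11111-

-00111, -01000, -11110, 0-0111, 0-1011, 00-111, 000-00, 0001-0, 00011-, 001-11, 0010-0, 00101-, 1-0101, 100-01, 1001-1, 11-110, 110-10, 11001-, 111001, 11111-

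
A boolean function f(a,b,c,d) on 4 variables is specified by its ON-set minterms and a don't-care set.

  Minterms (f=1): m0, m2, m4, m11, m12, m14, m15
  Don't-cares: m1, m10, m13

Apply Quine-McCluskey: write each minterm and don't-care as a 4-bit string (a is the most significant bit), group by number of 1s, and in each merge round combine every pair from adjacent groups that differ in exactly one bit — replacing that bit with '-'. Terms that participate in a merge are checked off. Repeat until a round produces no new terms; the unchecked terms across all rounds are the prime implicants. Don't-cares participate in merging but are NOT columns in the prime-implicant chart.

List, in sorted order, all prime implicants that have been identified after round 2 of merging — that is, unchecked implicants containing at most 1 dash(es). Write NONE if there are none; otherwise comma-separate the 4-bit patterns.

Round 0: 0000✓ 0001✓ 0010✓ 0100✓ 1010✓ 1011✓ 1100✓ 1101✓ 1110✓ 1111✓
Round 1: -010 -100 0-00 00-0 000- 1-10✓ 1-11✓ 101-✓ 11-0✓ 11-1✓ 110-✓ 111-✓
Round 2: 1-1- 11--
PIs = {-010, -100, 0-00, 00-0, 000-, 1-1-, 11--}

-010, -100, 0-00, 00-0, 000-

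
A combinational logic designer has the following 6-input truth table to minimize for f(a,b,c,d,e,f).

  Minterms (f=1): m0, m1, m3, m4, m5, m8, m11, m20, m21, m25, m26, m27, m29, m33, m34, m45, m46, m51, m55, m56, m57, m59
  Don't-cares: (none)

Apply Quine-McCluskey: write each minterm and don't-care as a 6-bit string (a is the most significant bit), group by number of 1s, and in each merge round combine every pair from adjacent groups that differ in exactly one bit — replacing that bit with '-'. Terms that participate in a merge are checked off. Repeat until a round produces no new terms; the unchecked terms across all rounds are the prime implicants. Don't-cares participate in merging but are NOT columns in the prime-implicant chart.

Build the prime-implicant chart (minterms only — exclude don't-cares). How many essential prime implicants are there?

9

[col 0] 000000*, 000001*, 000011*, 000100*, 000101*, 001000*, 001011*, 010100*, 010101*, 011001*, 011010*, 011011*, 011101*, 100001*, 100010, 101101, 101110, 110011*, 110111*, 111000*, 111001*, 111011*
[col 1] -00001, -11001*, -11011*, 0-0100*, 0-0101*, 0-1011, 00-000, 00-011, 000-00*, 000-01*, 0000-1, 00000-*, 00010-*, 01-101, 01010-*, 011-01, 0110-1*, 01101-, 11-011, 110-11, 1110-1*, 11100-
[col 2] -110-1, 0-010-, 000-0-
Prime implicants: -00001, -110-1, 0-010-, 0-1011, 00-000, 00-011, 000-0-, 0000-1, 01-101, 011-01, 01101-, 100010, 101101, 101110, 11-011, 110-11, 11100-
PI chart (minterm → PIs covering it):
  0 | 00-000,000-0-
  1 | -00001,000-0-,0000-1
  3 | 00-011,0000-1
  4 | 0-010-,000-0-
  5 | 0-010-,000-0-
  8 | 00-000  (sole → essential)
  11 | 0-1011,00-011
  20 | 0-010-  (sole → essential)
  21 | 0-010-,01-101
  25 | -110-1,011-01
  26 | 01101-  (sole → essential)
  27 | -110-1,0-1011,01101-
  29 | 01-101,011-01
  33 | -00001  (sole → essential)
  34 | 100010  (sole → essential)
  45 | 101101  (sole → essential)
  46 | 101110  (sole → essential)
  51 | 11-011,110-11
  55 | 110-11  (sole → essential)
  56 | 11100-  (sole → essential)
  57 | -110-1,11100-
  59 | -110-1,11-011
Essential prime implicants: -00001, 0-010-, 00-000, 01101-, 100010, 101101, 101110, 110-11, 11100-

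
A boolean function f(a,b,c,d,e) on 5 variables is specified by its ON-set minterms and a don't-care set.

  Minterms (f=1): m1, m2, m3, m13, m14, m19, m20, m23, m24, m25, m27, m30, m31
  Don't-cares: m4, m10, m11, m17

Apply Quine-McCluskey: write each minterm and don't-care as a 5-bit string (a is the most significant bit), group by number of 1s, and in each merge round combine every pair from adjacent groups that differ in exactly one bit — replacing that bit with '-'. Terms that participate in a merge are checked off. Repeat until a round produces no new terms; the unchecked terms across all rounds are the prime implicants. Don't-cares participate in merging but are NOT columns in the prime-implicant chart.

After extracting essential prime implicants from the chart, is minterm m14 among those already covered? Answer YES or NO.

NO

Round 0: 00001✓ 00010✓ 00011✓ 00100✓ 01010✓ 01011✓ 01101 01110✓ 10001✓ 10011✓ 10100✓ 10111✓ 11000✓ 11001✓ 11011✓ 11110✓ 11111✓
Round 1: -0001✓ -0011✓ -0100 -1011✓ -1110 0-010✓ 0-011✓ 000-1✓ 0001-✓ 01-10 0101-✓ 1-001✓ 1-011✓ 1-111✓ 10-11✓ 100-1✓ 11-11✓ 110-1✓ 1100- 1111-
Round 2: --011 -00-1 0-01- 1--11 1-0-1
PIs = {--011, -00-1, -0100, -1110, 0-01-, 01-10, 01101, 1--11, 1-0-1, 1100-, 1111-}
Coverage chart:
  m1: -00-1 ←essential
  m2: 0-01- ←essential
  m3: --011,-00-1,0-01-
  m13: 01101 ←essential
  m14: -1110,01-10
  m19: --011,-00-1,1--11,1-0-1
  m20: -0100 ←essential
  m23: 1--11 ←essential
  m24: 1100- ←essential
  m25: 1-0-1,1100-
  m27: --011,1--11,1-0-1
  m30: -1110,1111-
  m31: 1--11,1111-
Essential: -00-1, -0100, 0-01-, 01101, 1--11, 1100-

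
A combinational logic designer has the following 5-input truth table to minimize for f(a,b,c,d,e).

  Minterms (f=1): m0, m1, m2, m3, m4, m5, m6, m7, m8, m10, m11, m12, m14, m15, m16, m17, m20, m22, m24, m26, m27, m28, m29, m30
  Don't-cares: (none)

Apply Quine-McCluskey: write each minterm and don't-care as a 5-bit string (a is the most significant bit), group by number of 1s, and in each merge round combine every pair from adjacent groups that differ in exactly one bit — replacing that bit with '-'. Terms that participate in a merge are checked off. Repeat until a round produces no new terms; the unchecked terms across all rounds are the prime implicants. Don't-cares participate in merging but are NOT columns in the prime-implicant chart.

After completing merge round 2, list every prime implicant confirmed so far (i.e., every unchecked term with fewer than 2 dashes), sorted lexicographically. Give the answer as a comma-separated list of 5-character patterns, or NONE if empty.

size-2^0 implicants → 00000(✓)  00001(✓)  00010(✓)  00011(✓)  00100(✓)  00101(✓)  00110(✓)  00111(✓)  01000(✓)  01010(✓)  01011(✓)  01100(✓)  01110(✓)  01111(✓)  10000(✓)  10001(✓)  10100(✓)  10110(✓)  11000(✓)  11010(✓)  11011(✓)  11100(✓)  11101(✓)  11110(✓)
size-2^1 implicants → -0000(✓)  -0001(✓)  -0100(✓)  -0110(✓)  -1000(✓)  -1010(✓)  -1011(✓)  -1100(✓)  -1110(✓)  0-000(✓)  0-010(✓)  0-011(✓)  0-100(✓)  0-110(✓)  0-111(✓)  00-00(✓)  00-01(✓)  00-10(✓)  00-11(✓)  000-0(✓)  000-1(✓)  0000-(✓)  0001-(✓)  001-0(✓)  001-1(✓)  0010-(✓)  0011-(✓)  01-00(✓)  01-10(✓)  01-11(✓)  010-0(✓)  0101-(✓)  011-0(✓)  0111-(✓)  1-000(✓)  1-100(✓)  1-110(✓)  10-00(✓)  1000-(✓)  101-0(✓)  11-00(✓)  11-10(✓)  110-0(✓)  1101-(✓)  111-0(✓)  1110-
size-2^2 implicants → --000(✓)  --100(✓)  --110(✓)  -0-00(✓)  -000-  -01-0(✓)  -1-00(✓)  -1-10(✓)  -10-0(✓)  -101-  -11-0(✓)  0--00(✓)  0--10(✓)  0--11(✓)  0-0-0(✓)  0-01-(✓)  0-1-0(✓)  0-11-(✓)  00--0(✓)  00--1(✓)  00-0-(✓)  00-1-(✓)  000--(✓)  001--(✓)  01--0(✓)  01-1-(✓)  1--00(✓)  1-1-0(✓)  11--0(✓)
size-2^3 implicants → ---00  --1-0  -1--0  0---0  0--1-  00---
Unchecked terms (primes): ---00, --1-0, -000-, -1--0, -101-, 0---0, 0--1-, 00---, 1110-

1110-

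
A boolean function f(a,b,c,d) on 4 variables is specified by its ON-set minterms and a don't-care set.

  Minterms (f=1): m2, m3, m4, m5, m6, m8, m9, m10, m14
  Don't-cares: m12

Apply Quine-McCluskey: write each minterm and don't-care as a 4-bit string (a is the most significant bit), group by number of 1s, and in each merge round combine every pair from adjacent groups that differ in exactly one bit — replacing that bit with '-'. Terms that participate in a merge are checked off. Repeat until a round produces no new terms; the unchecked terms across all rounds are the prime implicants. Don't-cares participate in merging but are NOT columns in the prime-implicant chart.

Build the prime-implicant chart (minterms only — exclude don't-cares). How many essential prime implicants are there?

3

size-2^0 implicants → 0010(✓)  0011(✓)  0100(✓)  0101(✓)  0110(✓)  1000(✓)  1001(✓)  1010(✓)  1100(✓)  1110(✓)
size-2^1 implicants → -010(✓)  -100(✓)  -110(✓)  0-10(✓)  001-  01-0(✓)  010-  1-00(✓)  1-10(✓)  10-0(✓)  100-  11-0(✓)
size-2^2 implicants → --10  -1-0  1--0
Unchecked terms (primes): --10, -1-0, 001-, 010-, 1--0, 100-
Minterm coverage:
  m2 ⊆ --10,001-
  m3 ⊆ 001- [E]
  m4 ⊆ -1-0,010-
  m5 ⊆ 010- [E]
  m6 ⊆ --10,-1-0
  m8 ⊆ 1--0,100-
  m9 ⊆ 100- [E]
  m10 ⊆ --10,1--0
  m14 ⊆ --10,-1-0,1--0
E = {001-, 010-, 100-}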